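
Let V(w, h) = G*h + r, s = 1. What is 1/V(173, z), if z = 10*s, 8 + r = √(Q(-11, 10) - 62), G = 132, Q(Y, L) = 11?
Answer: 1312/1721395 - I*√51/1721395 ≈ 0.00076217 - 4.1486e-6*I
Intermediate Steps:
r = -8 + I*√51 (r = -8 + √(11 - 62) = -8 + √(-51) = -8 + I*√51 ≈ -8.0 + 7.1414*I)
z = 10 (z = 10*1 = 10)
V(w, h) = -8 + 132*h + I*√51 (V(w, h) = 132*h + (-8 + I*√51) = -8 + 132*h + I*√51)
1/V(173, z) = 1/(-8 + 132*10 + I*√51) = 1/(-8 + 1320 + I*√51) = 1/(1312 + I*√51)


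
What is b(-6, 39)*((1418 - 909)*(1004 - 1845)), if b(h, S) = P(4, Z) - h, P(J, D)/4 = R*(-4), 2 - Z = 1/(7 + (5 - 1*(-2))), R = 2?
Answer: 11129794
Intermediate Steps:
Z = 27/14 (Z = 2 - 1/(7 + (5 - 1*(-2))) = 2 - 1/(7 + (5 + 2)) = 2 - 1/(7 + 7) = 2 - 1/14 = 27/14 ≈ 1.9286)
P(J, D) = -32 (P(J, D) = 4*(2*(-4)) = 4*(-8) = -32)
b(h, S) = -32 - h
b(-6, 39)*((1418 - 909)*(1004 - 1845)) = (-32 - 1*(-6))*((1418 - 909)*(1004 - 1845)) = (-32 + 6)*(509*(-841)) = -26*(-428069) = 11129794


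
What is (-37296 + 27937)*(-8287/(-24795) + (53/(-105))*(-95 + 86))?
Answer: -226351426/4959 ≈ -45645.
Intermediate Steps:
(-37296 + 27937)*(-8287/(-24795) + (53/(-105))*(-95 + 86)) = -9359*(-8287*(-1/24795) + (53*(-1/105))*(-9)) = -9359*(8287/24795 - 53/105*(-9)) = -9359*(8287/24795 + 159/35) = -9359*169298/34713 = -226351426/4959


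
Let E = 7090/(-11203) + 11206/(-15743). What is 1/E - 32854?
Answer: -599368300337/18242976 ≈ -32855.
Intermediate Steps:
E = -18242976/13566833 (E = 7090*(-1/11203) + 11206*(-1/15743) = -7090/11203 - 862/1211 = -18242976/13566833 ≈ -1.3447)
1/E - 32854 = 1/(-18242976/13566833) - 32854 = -13566833/18242976 - 32854 = -599368300337/18242976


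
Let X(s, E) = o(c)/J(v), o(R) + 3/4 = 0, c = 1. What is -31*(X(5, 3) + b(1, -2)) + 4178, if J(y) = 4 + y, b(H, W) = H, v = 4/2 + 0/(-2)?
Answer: 33207/8 ≈ 4150.9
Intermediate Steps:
o(R) = -¾ (o(R) = -¾ + 0 = -¾)
v = 2 (v = 4*(½) + 0*(-½) = 2 + 0 = 2)
X(s, E) = -⅛ (X(s, E) = -3/(4*(4 + 2)) = -¾/6 = -¾*⅙ = -⅛)
-31*(X(5, 3) + b(1, -2)) + 4178 = -31*(-⅛ + 1) + 4178 = -31*7/8 + 4178 = -217/8 + 4178 = 33207/8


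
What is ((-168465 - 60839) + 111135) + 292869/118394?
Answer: -13990207717/118394 ≈ -1.1817e+5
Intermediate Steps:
((-168465 - 60839) + 111135) + 292869/118394 = (-229304 + 111135) + 292869*(1/118394) = -118169 + 292869/118394 = -13990207717/118394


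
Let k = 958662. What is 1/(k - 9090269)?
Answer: -1/8131607 ≈ -1.2298e-7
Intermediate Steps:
1/(k - 9090269) = 1/(958662 - 9090269) = 1/(-8131607) = -1/8131607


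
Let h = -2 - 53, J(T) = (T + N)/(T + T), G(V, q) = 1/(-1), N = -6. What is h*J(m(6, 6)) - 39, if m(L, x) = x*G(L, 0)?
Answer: -94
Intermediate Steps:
G(V, q) = -1
m(L, x) = -x (m(L, x) = x*(-1) = -x)
J(T) = (-6 + T)/(2*T) (J(T) = (T - 6)/(T + T) = (-6 + T)/((2*T)) = (-6 + T)*(1/(2*T)) = (-6 + T)/(2*T))
h = -55
h*J(m(6, 6)) - 39 = -55*(-6 - 1*6)/(2*((-1*6))) - 39 = -55*(-6 - 6)/(2*(-6)) - 39 = -55*(-1)*(-12)/(2*6) - 39 = -55*1 - 39 = -55 - 39 = -94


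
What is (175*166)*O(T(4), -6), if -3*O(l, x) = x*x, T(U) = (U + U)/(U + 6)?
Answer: -348600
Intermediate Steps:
T(U) = 2*U/(6 + U) (T(U) = (2*U)/(6 + U) = 2*U/(6 + U))
O(l, x) = -x²/3 (O(l, x) = -x*x/3 = -x²/3)
(175*166)*O(T(4), -6) = (175*166)*(-⅓*(-6)²) = 29050*(-⅓*36) = 29050*(-12) = -348600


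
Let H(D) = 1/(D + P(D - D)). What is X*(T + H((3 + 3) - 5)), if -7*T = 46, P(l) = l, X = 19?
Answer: -741/7 ≈ -105.86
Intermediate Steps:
T = -46/7 (T = -⅐*46 = -46/7 ≈ -6.5714)
H(D) = 1/D (H(D) = 1/(D + (D - D)) = 1/(D + 0) = 1/D)
X*(T + H((3 + 3) - 5)) = 19*(-46/7 + 1/((3 + 3) - 5)) = 19*(-46/7 + 1/(6 - 5)) = 19*(-46/7 + 1/1) = 19*(-46/7 + 1) = 19*(-39/7) = -741/7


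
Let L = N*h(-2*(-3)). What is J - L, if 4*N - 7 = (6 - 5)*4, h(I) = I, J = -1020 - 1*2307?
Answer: -6687/2 ≈ -3343.5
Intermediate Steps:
J = -3327 (J = -1020 - 2307 = -3327)
N = 11/4 (N = 7/4 + ((6 - 5)*4)/4 = 7/4 + (1*4)/4 = 7/4 + (¼)*4 = 7/4 + 1 = 11/4 ≈ 2.7500)
L = 33/2 (L = 11*(-2*(-3))/4 = (11/4)*6 = 33/2 ≈ 16.500)
J - L = -3327 - 1*33/2 = -3327 - 33/2 = -6687/2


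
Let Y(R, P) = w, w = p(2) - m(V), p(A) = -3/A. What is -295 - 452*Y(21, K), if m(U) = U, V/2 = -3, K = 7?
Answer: -2329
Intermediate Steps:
V = -6 (V = 2*(-3) = -6)
w = 9/2 (w = -3/2 - 1*(-6) = -3*1/2 + 6 = -3/2 + 6 = 9/2 ≈ 4.5000)
Y(R, P) = 9/2
-295 - 452*Y(21, K) = -295 - 452*9/2 = -295 - 2034 = -2329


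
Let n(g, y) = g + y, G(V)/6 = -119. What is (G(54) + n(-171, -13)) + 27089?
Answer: 26191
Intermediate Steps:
G(V) = -714 (G(V) = 6*(-119) = -714)
(G(54) + n(-171, -13)) + 27089 = (-714 + (-171 - 13)) + 27089 = (-714 - 184) + 27089 = -898 + 27089 = 26191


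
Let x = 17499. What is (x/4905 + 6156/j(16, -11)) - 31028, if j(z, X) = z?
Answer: -200383523/6540 ≈ -30640.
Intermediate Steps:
(x/4905 + 6156/j(16, -11)) - 31028 = (17499/4905 + 6156/16) - 31028 = (17499*(1/4905) + 6156*(1/16)) - 31028 = (5833/1635 + 1539/4) - 31028 = 2539597/6540 - 31028 = -200383523/6540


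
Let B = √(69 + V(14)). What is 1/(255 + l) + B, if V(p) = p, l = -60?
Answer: 1/195 + √83 ≈ 9.1156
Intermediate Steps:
B = √83 (B = √(69 + 14) = √83 ≈ 9.1104)
1/(255 + l) + B = 1/(255 - 60) + √83 = 1/195 + √83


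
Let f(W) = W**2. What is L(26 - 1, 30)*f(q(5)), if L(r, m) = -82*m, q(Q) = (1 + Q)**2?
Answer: -3188160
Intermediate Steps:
L(26 - 1, 30)*f(q(5)) = (-82*30)*((1 + 5)**2)**2 = -2460*(6**2)**2 = -2460*36**2 = -2460*1296 = -3188160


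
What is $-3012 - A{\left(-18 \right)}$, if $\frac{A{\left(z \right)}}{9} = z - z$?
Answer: $-3012$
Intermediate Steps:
$A{\left(z \right)} = 0$ ($A{\left(z \right)} = 9 \left(z - z\right) = 9 \cdot 0 = 0$)
$-3012 - A{\left(-18 \right)} = -3012 - 0 = -3012 + 0 = -3012$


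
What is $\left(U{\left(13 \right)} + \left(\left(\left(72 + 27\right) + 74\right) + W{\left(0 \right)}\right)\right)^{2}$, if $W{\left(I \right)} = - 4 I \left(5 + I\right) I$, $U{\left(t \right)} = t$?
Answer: $34596$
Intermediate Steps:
$W{\left(I \right)} = - 4 I^{2} \left(5 + I\right)$ ($W{\left(I \right)} = - 4 I \left(5 + I\right) I = - 4 I^{2} \left(5 + I\right)$)
$\left(U{\left(13 \right)} + \left(\left(\left(72 + 27\right) + 74\right) + W{\left(0 \right)}\right)\right)^{2} = \left(13 + \left(\left(\left(72 + 27\right) + 74\right) + 4 \cdot 0^{2} \left(-5 - 0\right)\right)\right)^{2} = \left(13 + \left(\left(99 + 74\right) + 4 \cdot 0 \left(-5 + 0\right)\right)\right)^{2} = \left(13 + \left(173 + 4 \cdot 0 \left(-5\right)\right)\right)^{2} = \left(13 + \left(173 + 0\right)\right)^{2} = \left(13 + 173\right)^{2} = 186^{2} = 34596$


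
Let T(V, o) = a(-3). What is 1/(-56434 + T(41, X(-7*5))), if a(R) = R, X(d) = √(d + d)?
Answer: -1/56437 ≈ -1.7719e-5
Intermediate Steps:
X(d) = √2*√d (X(d) = √(2*d) = √2*√d)
T(V, o) = -3
1/(-56434 + T(41, X(-7*5))) = 1/(-56434 - 3) = 1/(-56437) = -1/56437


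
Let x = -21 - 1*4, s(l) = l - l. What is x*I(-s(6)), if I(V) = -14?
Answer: 350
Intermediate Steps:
s(l) = 0
x = -25 (x = -21 - 4 = -25)
x*I(-s(6)) = -25*(-14) = 350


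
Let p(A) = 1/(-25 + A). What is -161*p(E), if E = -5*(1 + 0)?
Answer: 161/30 ≈ 5.3667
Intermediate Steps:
E = -5 (E = -5*1 = -5)
-161*p(E) = -161/(-25 - 5) = -161/(-30) = -161*(-1/30) = 161/30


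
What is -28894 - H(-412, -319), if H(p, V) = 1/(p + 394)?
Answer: -520091/18 ≈ -28894.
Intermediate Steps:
H(p, V) = 1/(394 + p)
-28894 - H(-412, -319) = -28894 - 1/(394 - 412) = -28894 - 1/(-18) = -28894 - 1*(-1/18) = -28894 + 1/18 = -520091/18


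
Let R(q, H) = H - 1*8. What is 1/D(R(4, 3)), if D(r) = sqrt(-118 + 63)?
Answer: -I*sqrt(55)/55 ≈ -0.13484*I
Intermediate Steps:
R(q, H) = -8 + H (R(q, H) = H - 8 = -8 + H)
D(r) = I*sqrt(55) (D(r) = sqrt(-55) = I*sqrt(55))
1/D(R(4, 3)) = 1/(I*sqrt(55)) = -I*sqrt(55)/55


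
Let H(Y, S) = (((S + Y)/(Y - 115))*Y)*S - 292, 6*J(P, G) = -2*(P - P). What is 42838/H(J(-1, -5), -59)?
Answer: -21419/146 ≈ -146.71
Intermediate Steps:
J(P, G) = 0 (J(P, G) = (-2*(P - P))/6 = (-2*0)/6 = (⅙)*0 = 0)
H(Y, S) = -292 + S*Y*(S + Y)/(-115 + Y) (H(Y, S) = (((S + Y)/(-115 + Y))*Y)*S - 292 = (Y*(S + Y)/(-115 + Y))*S - 292 = S*Y*(S + Y)/(-115 + Y) - 292 = -292 + S*Y*(S + Y)/(-115 + Y))
42838/H(J(-1, -5), -59) = 42838/(((33580 - 292*0 - 59*0² + 0*(-59)²)/(-115 + 0))) = 42838/(((33580 + 0 - 59*0 + 0*3481)/(-115))) = 42838/((-(33580 + 0 + 0 + 0)/115)) = 42838/((-1/115*33580)) = 42838/(-292) = 42838*(-1/292) = -21419/146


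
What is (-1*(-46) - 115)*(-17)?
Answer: 1173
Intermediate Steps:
(-1*(-46) - 115)*(-17) = (46 - 115)*(-17) = -69*(-17) = 1173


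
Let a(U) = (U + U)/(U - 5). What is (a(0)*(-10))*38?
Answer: 0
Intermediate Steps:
a(U) = 2*U/(-5 + U) (a(U) = (2*U)/(-5 + U) = 2*U/(-5 + U))
(a(0)*(-10))*38 = ((2*0/(-5 + 0))*(-10))*38 = ((2*0/(-5))*(-10))*38 = ((2*0*(-⅕))*(-10))*38 = (0*(-10))*38 = 0*38 = 0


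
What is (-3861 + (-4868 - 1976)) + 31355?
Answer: 20650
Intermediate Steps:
(-3861 + (-4868 - 1976)) + 31355 = (-3861 - 6844) + 31355 = -10705 + 31355 = 20650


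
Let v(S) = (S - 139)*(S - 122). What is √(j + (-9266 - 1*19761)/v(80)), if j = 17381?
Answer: √106655823498/2478 ≈ 131.79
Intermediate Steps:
v(S) = (-139 + S)*(-122 + S)
√(j + (-9266 - 1*19761)/v(80)) = √(17381 + (-9266 - 1*19761)/(16958 + 80² - 261*80)) = √(17381 + (-9266 - 19761)/(16958 + 6400 - 20880)) = √(17381 - 29027/2478) = √(43041091/2478) = √106655823498/2478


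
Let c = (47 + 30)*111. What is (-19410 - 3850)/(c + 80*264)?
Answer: -23260/29667 ≈ -0.78404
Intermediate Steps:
c = 8547 (c = 77*111 = 8547)
(-19410 - 3850)/(c + 80*264) = (-19410 - 3850)/(8547 + 80*264) = -23260/(8547 + 21120) = -23260/29667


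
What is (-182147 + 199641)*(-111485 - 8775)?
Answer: -2103828440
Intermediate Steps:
(-182147 + 199641)*(-111485 - 8775) = 17494*(-120260) = -2103828440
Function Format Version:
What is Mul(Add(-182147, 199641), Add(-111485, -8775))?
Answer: -2103828440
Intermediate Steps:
Mul(Add(-182147, 199641), Add(-111485, -8775)) = Mul(17494, -120260) = -2103828440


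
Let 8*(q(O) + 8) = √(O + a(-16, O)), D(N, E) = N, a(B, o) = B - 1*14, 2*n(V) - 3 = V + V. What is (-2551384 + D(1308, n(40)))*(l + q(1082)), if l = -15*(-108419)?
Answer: -4147129947052 - 637519*√263 ≈ -4.1471e+12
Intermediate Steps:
n(V) = 3/2 + V (n(V) = 3/2 + (V + V)/2 = 3/2 + (2*V)/2 = 3/2 + V)
l = 1626285
a(B, o) = -14 + B (a(B, o) = B - 14 = -14 + B)
q(O) = -8 + √(-30 + O)/8 (q(O) = -8 + √(O + (-14 - 16))/8 = -8 + √(O - 30)/8 = -8 + √(-30 + O)/8)
(-2551384 + D(1308, n(40)))*(l + q(1082)) = (-2551384 + 1308)*(1626285 + (-8 + √(-30 + 1082)/8)) = -2550076*(1626285 + (-8 + √1052/8)) = -2550076*(1626285 + (-8 + (2*√263)/8)) = -2550076*(1626285 + (-8 + √263/4)) = -2550076*(1626277 + √263/4) = -4147129947052 - 637519*√263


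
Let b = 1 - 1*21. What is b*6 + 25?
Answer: -95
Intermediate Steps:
b = -20 (b = 1 - 21 = -20)
b*6 + 25 = -20*6 + 25 = -120 + 25 = -95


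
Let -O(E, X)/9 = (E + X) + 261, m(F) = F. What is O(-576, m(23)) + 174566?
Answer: 177194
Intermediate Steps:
O(E, X) = -2349 - 9*E - 9*X (O(E, X) = -9*((E + X) + 261) = -9*(261 + E + X) = -2349 - 9*E - 9*X)
O(-576, m(23)) + 174566 = (-2349 - 9*(-576) - 9*23) + 174566 = (-2349 + 5184 - 207) + 174566 = 2628 + 174566 = 177194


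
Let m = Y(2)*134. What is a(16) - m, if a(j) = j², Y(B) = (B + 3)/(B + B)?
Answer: 177/2 ≈ 88.500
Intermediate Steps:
Y(B) = (3 + B)/(2*B) (Y(B) = (3 + B)/((2*B)) = (3 + B)*(1/(2*B)) = (3 + B)/(2*B))
m = 335/2 (m = ((½)*(3 + 2)/2)*134 = ((½)*(½)*5)*134 = (5/4)*134 = 335/2 ≈ 167.50)
a(16) - m = 16² - 1*335/2 = 256 - 335/2 = 177/2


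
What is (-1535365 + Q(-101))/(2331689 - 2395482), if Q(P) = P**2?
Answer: 1525164/63793 ≈ 23.908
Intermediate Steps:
(-1535365 + Q(-101))/(2331689 - 2395482) = (-1535365 + (-101)**2)/(2331689 - 2395482) = (-1535365 + 10201)/(-63793) = -1525164*(-1/63793) = 1525164/63793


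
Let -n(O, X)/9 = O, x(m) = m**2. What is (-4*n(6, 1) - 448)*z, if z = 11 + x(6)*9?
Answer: -77720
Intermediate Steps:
n(O, X) = -9*O
z = 335 (z = 11 + 6**2*9 = 11 + 36*9 = 11 + 324 = 335)
(-4*n(6, 1) - 448)*z = (-(-36)*6 - 448)*335 = (-4*(-54) - 448)*335 = (216 - 448)*335 = -232*335 = -77720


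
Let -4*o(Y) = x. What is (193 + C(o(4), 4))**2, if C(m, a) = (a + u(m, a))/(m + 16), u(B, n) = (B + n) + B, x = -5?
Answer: 19829209/529 ≈ 37484.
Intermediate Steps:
o(Y) = 5/4 (o(Y) = -1/4*(-5) = 5/4)
u(B, n) = n + 2*B
C(m, a) = (2*a + 2*m)/(16 + m) (C(m, a) = (a + (a + 2*m))/(m + 16) = (2*a + 2*m)/(16 + m))
(193 + C(o(4), 4))**2 = (193 + 2*(4 + 5/4)/(16 + 5/4))**2 = (193 + 2*(21/4)/(69/4))**2 = (193 + 2*(4/69)*(21/4))**2 = (193 + 14/23)**2 = (4453/23)**2 = 19829209/529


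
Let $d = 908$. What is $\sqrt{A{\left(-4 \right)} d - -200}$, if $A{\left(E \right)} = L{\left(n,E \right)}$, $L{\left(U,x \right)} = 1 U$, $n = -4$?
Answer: $2 i \sqrt{858} \approx 58.583 i$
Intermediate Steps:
$L{\left(U,x \right)} = U$
$A{\left(E \right)} = -4$
$\sqrt{A{\left(-4 \right)} d - -200} = \sqrt{\left(-4\right) 908 - -200} = \sqrt{-3632 + \left(207 - 7\right)} = \sqrt{-3632 + 200} = \sqrt{-3432} = 2 i \sqrt{858}$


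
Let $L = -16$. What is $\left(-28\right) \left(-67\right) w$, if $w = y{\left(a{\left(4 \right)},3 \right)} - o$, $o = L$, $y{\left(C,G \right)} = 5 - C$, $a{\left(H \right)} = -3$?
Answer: $45024$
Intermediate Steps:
$o = -16$
$w = 24$ ($w = \left(5 - -3\right) - -16 = \left(5 + 3\right) + 16 = 8 + 16 = 24$)
$\left(-28\right) \left(-67\right) w = \left(-28\right) \left(-67\right) 24 = 1876 \cdot 24 = 45024$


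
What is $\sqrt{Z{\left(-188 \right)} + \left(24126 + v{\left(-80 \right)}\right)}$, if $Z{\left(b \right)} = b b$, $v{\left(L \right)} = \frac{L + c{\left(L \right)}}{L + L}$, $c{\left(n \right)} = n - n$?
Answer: $\frac{\sqrt{237882}}{2} \approx 243.87$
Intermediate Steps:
$c{\left(n \right)} = 0$
$v{\left(L \right)} = \frac{1}{2}$ ($v{\left(L \right)} = \frac{L + 0}{L + L} = \frac{L}{2 L} = L \frac{1}{2 L} = \frac{1}{2}$)
$Z{\left(b \right)} = b^{2}$
$\sqrt{Z{\left(-188 \right)} + \left(24126 + v{\left(-80 \right)}\right)} = \sqrt{\left(-188\right)^{2} + \left(24126 + \frac{1}{2}\right)} = \sqrt{35344 + \frac{48253}{2}} = \sqrt{\frac{118941}{2}} = \frac{\sqrt{237882}}{2}$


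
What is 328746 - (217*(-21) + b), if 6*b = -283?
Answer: 2000101/6 ≈ 3.3335e+5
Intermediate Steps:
b = -283/6 (b = (⅙)*(-283) = -283/6 ≈ -47.167)
328746 - (217*(-21) + b) = 328746 - (217*(-21) - 283/6) = 328746 - (-4557 - 283/6) = 328746 - 1*(-27625/6) = 328746 + 27625/6 = 2000101/6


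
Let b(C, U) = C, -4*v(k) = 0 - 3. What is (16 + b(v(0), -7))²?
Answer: 4489/16 ≈ 280.56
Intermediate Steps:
v(k) = ¾ (v(k) = -(0 - 3)/4 = -¼*(-3) = ¾)
(16 + b(v(0), -7))² = (16 + ¾)² = (67/4)² = 4489/16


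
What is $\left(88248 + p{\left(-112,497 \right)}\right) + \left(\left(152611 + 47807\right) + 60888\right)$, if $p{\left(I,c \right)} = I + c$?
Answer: $349939$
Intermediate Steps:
$\left(88248 + p{\left(-112,497 \right)}\right) + \left(\left(152611 + 47807\right) + 60888\right) = \left(88248 + \left(-112 + 497\right)\right) + \left(\left(152611 + 47807\right) + 60888\right) = \left(88248 + 385\right) + \left(200418 + 60888\right) = 88633 + 261306 = 349939$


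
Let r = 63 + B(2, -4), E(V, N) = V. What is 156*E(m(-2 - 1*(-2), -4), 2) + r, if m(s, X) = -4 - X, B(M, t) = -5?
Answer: 58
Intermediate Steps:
r = 58 (r = 63 - 5 = 58)
156*E(m(-2 - 1*(-2), -4), 2) + r = 156*(-4 - 1*(-4)) + 58 = 156*(-4 + 4) + 58 = 156*0 + 58 = 0 + 58 = 58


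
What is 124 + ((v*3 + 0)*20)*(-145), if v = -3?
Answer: 26224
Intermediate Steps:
124 + ((v*3 + 0)*20)*(-145) = 124 + ((-3*3 + 0)*20)*(-145) = 124 + ((-9 + 0)*20)*(-145) = 124 - 9*20*(-145) = 124 - 180*(-145) = 124 + 26100 = 26224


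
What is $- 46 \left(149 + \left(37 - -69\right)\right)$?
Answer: $-11730$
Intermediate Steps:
$- 46 \left(149 + \left(37 - -69\right)\right) = - 46 \left(149 + \left(37 + 69\right)\right) = - 46 \left(149 + 106\right) = \left(-46\right) 255 = -11730$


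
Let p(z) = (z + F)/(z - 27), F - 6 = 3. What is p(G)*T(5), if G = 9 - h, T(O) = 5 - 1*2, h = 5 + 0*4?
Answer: -39/23 ≈ -1.6957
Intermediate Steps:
h = 5 (h = 5 + 0 = 5)
T(O) = 3 (T(O) = 5 - 2 = 3)
F = 9 (F = 6 + 3 = 9)
G = 4 (G = 9 - 1*5 = 9 - 5 = 4)
p(z) = (9 + z)/(-27 + z) (p(z) = (z + 9)/(z - 27) = (9 + z)/(-27 + z))
p(G)*T(5) = ((9 + 4)/(-27 + 4))*3 = (13/(-23))*3 = -1/23*13*3 = -13/23*3 = -39/23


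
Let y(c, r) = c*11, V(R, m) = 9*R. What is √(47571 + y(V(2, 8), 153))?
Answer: √47769 ≈ 218.56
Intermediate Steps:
y(c, r) = 11*c
√(47571 + y(V(2, 8), 153)) = √(47571 + 11*(9*2)) = √(47571 + 11*18) = √(47571 + 198) = √47769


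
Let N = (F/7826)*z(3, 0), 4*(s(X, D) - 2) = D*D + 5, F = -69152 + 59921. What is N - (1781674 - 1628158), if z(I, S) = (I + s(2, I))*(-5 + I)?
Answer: -1201259289/7826 ≈ -1.5350e+5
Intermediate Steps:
F = -9231
s(X, D) = 13/4 + D²/4 (s(X, D) = 2 + (D*D + 5)/4 = 2 + (D² + 5)/4 = 2 + (5 + D²)/4 = 2 + (5/4 + D²/4) = 13/4 + D²/4)
z(I, S) = (-5 + I)*(13/4 + I + I²/4) (z(I, S) = (I + (13/4 + I²/4))*(-5 + I) = (13/4 + I + I²/4)*(-5 + I) = (-5 + I)*(13/4 + I + I²/4))
N = 156927/7826 (N = (-9231/7826)*(-65/4 - 7/4*3 - ¼*3² + (¼)*3³) = (-9231*1/7826)*(-65/4 - 21/4 - ¼*9 + (¼)*27) = -9231*(-65/4 - 21/4 - 9/4 + 27/4)/7826 = -9231/7826*(-17) = 156927/7826 ≈ 20.052)
N - (1781674 - 1628158) = 156927/7826 - (1781674 - 1628158) = 156927/7826 - 1*153516 = 156927/7826 - 153516 = -1201259289/7826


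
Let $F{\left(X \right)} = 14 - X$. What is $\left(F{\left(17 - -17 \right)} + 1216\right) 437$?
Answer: $522652$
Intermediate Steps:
$\left(F{\left(17 - -17 \right)} + 1216\right) 437 = \left(\left(14 - \left(17 - -17\right)\right) + 1216\right) 437 = \left(\left(14 - \left(17 + 17\right)\right) + 1216\right) 437 = \left(\left(14 - 34\right) + 1216\right) 437 = \left(-20 + 1216\right) 437 = 1196 \cdot 437 = 522652$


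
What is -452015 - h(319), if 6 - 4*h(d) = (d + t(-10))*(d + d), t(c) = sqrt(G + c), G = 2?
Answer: -401136 + 319*I*sqrt(2) ≈ -4.0114e+5 + 451.13*I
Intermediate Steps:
t(c) = sqrt(2 + c)
h(d) = 3/2 - d*(d + 2*I*sqrt(2))/2 (h(d) = 3/2 - (d + sqrt(2 - 10))*(d + d)/4 = 3/2 - (d + sqrt(-8))*2*d/4 = 3/2 - (d + 2*I*sqrt(2))*2*d/4 = 3/2 - d*(d + 2*I*sqrt(2))/2)
-452015 - h(319) = -452015 - (3/2 - 1/2*319**2 - 1*I*319*sqrt(2)) = -452015 - (3/2 - 1/2*101761 - 319*I*sqrt(2)) = -452015 - (3/2 - 101761/2 - 319*I*sqrt(2)) = -452015 - (-50879 - 319*I*sqrt(2)) = -452015 + (50879 + 319*I*sqrt(2)) = -401136 + 319*I*sqrt(2)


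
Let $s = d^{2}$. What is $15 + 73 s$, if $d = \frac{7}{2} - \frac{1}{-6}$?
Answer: $\frac{8968}{9} \approx 996.44$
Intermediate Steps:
$d = \frac{11}{3}$ ($d = 7 \cdot \frac{1}{2} - - \frac{1}{6} = \frac{7}{2} + \frac{1}{6} = \frac{11}{3} \approx 3.6667$)
$s = \frac{121}{9}$ ($s = \left(\frac{11}{3}\right)^{2} = \frac{121}{9} \approx 13.444$)
$15 + 73 s = 15 + 73 \cdot \frac{121}{9} = 15 + \frac{8833}{9} = \frac{8968}{9}$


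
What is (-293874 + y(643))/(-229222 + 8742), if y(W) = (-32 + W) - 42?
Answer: 58661/44096 ≈ 1.3303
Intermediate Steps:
y(W) = -74 + W
(-293874 + y(643))/(-229222 + 8742) = (-293874 + (-74 + 643))/(-229222 + 8742) = (-293874 + 569)/(-220480) = -293305*(-1/220480) = 58661/44096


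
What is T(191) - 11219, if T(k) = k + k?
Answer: -10837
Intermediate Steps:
T(k) = 2*k
T(191) - 11219 = 2*191 - 11219 = 382 - 11219 = -10837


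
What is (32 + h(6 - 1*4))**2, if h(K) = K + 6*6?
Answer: 4900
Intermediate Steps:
h(K) = 36 + K (h(K) = K + 36 = 36 + K)
(32 + h(6 - 1*4))**2 = (32 + (36 + (6 - 1*4)))**2 = (32 + (36 + (6 - 4)))**2 = (32 + (36 + 2))**2 = (32 + 38)**2 = 70**2 = 4900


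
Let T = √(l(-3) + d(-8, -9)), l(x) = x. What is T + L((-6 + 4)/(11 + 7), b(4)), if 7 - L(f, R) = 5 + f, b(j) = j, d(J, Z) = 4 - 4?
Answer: 19/9 + I*√3 ≈ 2.1111 + 1.732*I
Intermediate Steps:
d(J, Z) = 0
L(f, R) = 2 - f (L(f, R) = 7 - (5 + f) = 7 + (-5 - f) = 2 - f)
T = I*√3 (T = √(-3 + 0) = √(-3) = I*√3 ≈ 1.732*I)
T + L((-6 + 4)/(11 + 7), b(4)) = I*√3 + (2 - (-6 + 4)/(11 + 7)) = I*√3 + (2 - (-2)/18) = I*√3 + (2 - 1*(-⅑)) = I*√3 + (2 + ⅑) = I*√3 + 19/9 = 19/9 + I*√3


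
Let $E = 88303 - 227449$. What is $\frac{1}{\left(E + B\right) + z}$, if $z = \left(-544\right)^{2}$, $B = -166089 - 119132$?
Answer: $- \frac{1}{128431} \approx -7.7863 \cdot 10^{-6}$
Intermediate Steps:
$B = -285221$
$E = -139146$ ($E = 88303 - 227449 = -139146$)
$z = 295936$
$\frac{1}{\left(E + B\right) + z} = \frac{1}{\left(-139146 - 285221\right) + 295936} = \frac{1}{-424367 + 295936} = \frac{1}{-128431} = - \frac{1}{128431}$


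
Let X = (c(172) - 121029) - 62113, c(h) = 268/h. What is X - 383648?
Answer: -24371903/43 ≈ -5.6679e+5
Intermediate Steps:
X = -7875039/43 (X = (268/172 - 121029) - 62113 = (268*(1/172) - 121029) - 62113 = (67/43 - 121029) - 62113 = -5204180/43 - 62113 = -7875039/43 ≈ -1.8314e+5)
X - 383648 = -7875039/43 - 383648 = -24371903/43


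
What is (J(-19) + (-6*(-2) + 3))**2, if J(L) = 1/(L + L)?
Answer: 323761/1444 ≈ 224.21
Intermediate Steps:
J(L) = 1/(2*L)
(J(-19) + (-6*(-2) + 3))**2 = ((1/2)/(-19) + (-6*(-2) + 3))**2 = ((1/2)*(-1/19) + (12 + 3))**2 = (-1/38 + 15)**2 = (569/38)**2 = 323761/1444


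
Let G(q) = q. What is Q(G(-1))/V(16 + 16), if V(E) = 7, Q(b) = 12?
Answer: 12/7 ≈ 1.7143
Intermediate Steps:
Q(G(-1))/V(16 + 16) = 12/7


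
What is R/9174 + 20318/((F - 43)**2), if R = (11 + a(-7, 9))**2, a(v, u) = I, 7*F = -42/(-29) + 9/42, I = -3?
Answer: 753234903216776/67748999029107 ≈ 11.118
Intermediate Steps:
F = 675/2842 (F = (-42/(-29) + 9/42)/7 = (-42*(-1/29) + 9*(1/42))/7 = (42/29 + 3/14)/7 = (1/7)*(675/406) = 675/2842 ≈ 0.23751)
a(v, u) = -3
R = 64 (R = (11 - 3)**2 = 8**2 = 64)
R/9174 + 20318/((F - 43)**2) = 64/9174 + 20318/((675/2842 - 43)**2) = 64*(1/9174) + 20318/((-121531/2842)**2) = 32/4587 + 20318/(14769783961/8076964) = 32/4587 + 20318*(8076964/14769783961) = 32/4587 + 164107754552/14769783961 = 753234903216776/67748999029107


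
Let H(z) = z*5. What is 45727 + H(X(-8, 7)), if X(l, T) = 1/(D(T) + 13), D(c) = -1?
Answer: 548729/12 ≈ 45727.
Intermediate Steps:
X(l, T) = 1/12 (X(l, T) = 1/(-1 + 13) = 1/12)
H(z) = 5*z
45727 + H(X(-8, 7)) = 45727 + 5*(1/12) = 45727 + 5/12 = 548729/12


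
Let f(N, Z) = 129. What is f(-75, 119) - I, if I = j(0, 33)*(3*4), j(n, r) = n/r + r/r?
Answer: 117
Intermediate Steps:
j(n, r) = 1 + n/r (j(n, r) = n/r + 1 = 1 + n/r)
I = 12 (I = ((0 + 33)/33)*(3*4) = ((1/33)*33)*12 = 1*12 = 12)
f(-75, 119) - I = 129 - 1*12 = 129 - 12 = 117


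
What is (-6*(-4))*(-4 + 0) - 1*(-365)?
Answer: 269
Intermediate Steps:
(-6*(-4))*(-4 + 0) - 1*(-365) = 24*(-4) + 365 = -96 + 365 = 269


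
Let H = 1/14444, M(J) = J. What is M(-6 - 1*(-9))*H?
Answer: 3/14444 ≈ 0.00020770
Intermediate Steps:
H = 1/14444 ≈ 6.9233e-5
M(-6 - 1*(-9))*H = (-6 - 1*(-9))*(1/14444) = (-6 + 9)*(1/14444) = 3*(1/14444) = 3/14444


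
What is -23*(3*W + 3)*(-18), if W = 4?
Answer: 6210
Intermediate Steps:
-23*(3*W + 3)*(-18) = -23*(3*4 + 3)*(-18) = -23*(12 + 3)*(-18) = -23*15*(-18) = -345*(-18) = 6210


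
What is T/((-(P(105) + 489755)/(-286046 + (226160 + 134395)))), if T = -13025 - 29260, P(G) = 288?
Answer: 3150613065/490043 ≈ 6429.3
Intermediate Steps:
T = -42285
T/((-(P(105) + 489755)/(-286046 + (226160 + 134395)))) = -42285*(-(-286046 + (226160 + 134395))/(288 + 489755)) = -42285/((-490043/(-286046 + 360555))) = -42285/((-490043/74509)) = -42285/((-1*490043/74509)) = -42285/(-490043/74509) = -42285*(-74509/490043) = 3150613065/490043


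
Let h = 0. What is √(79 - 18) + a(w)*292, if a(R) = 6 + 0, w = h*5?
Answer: 1752 + √61 ≈ 1759.8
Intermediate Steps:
w = 0 (w = 0*5 = 0)
a(R) = 6
√(79 - 18) + a(w)*292 = √(79 - 18) + 6*292 = √61 + 1752 = 1752 + √61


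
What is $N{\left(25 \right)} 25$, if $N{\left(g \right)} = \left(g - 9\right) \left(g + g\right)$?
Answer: $20000$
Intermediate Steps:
$N{\left(g \right)} = 2 g \left(-9 + g\right)$ ($N{\left(g \right)} = \left(-9 + g\right) 2 g = 2 g \left(-9 + g\right)$)
$N{\left(25 \right)} 25 = 2 \cdot 25 \left(-9 + 25\right) 25 = 2 \cdot 25 \cdot 16 \cdot 25 = 800 \cdot 25 = 20000$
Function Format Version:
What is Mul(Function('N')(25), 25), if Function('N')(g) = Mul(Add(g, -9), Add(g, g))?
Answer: 20000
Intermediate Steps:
Function('N')(g) = Mul(2, g, Add(-9, g)) (Function('N')(g) = Mul(Add(-9, g), Mul(2, g)) = Mul(2, g, Add(-9, g)))
Mul(Function('N')(25), 25) = Mul(Mul(2, 25, Add(-9, 25)), 25) = Mul(Mul(2, 25, 16), 25) = Mul(800, 25) = 20000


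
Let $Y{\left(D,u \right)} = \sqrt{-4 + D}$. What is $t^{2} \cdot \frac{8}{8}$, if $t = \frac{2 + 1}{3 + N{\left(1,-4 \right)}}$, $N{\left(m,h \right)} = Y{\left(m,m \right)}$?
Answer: $\frac{9}{\left(3 + i \sqrt{3}\right)^{2}} \approx 0.375 - 0.64952 i$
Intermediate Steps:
$N{\left(m,h \right)} = \sqrt{-4 + m}$
$t = \frac{3}{3 + i \sqrt{3}}$ ($t = \frac{2 + 1}{3 + \sqrt{-4 + 1}} = \frac{3}{3 + \sqrt{-3}} = \frac{3}{3 + i \sqrt{3}} \approx 0.75 - 0.43301 i$)
$t^{2} \cdot \frac{8}{8} = \left(\frac{3}{4} - \frac{i \sqrt{3}}{4}\right)^{2} \cdot \frac{8}{8} = \left(\frac{3}{4} - \frac{i \sqrt{3}}{4}\right)^{2} \cdot 8 \cdot \frac{1}{8} = \left(\frac{3}{4} - \frac{i \sqrt{3}}{4}\right)^{2} \cdot 1 = \left(\frac{3}{4} - \frac{i \sqrt{3}}{4}\right)^{2}$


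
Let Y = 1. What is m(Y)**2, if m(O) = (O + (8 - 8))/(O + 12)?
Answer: 1/169 ≈ 0.0059172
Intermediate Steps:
m(O) = O/(12 + O) (m(O) = (O + 0)/(12 + O) = O/(12 + O))
m(Y)**2 = (1/(12 + 1))**2 = (1/13)**2 = 1/169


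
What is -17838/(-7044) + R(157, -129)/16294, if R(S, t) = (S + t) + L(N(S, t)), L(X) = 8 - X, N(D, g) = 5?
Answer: 12119614/4782289 ≈ 2.5343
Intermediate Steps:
R(S, t) = 3 + S + t (R(S, t) = (S + t) + (8 - 1*5) = (S + t) + (8 - 5) = (S + t) + 3 = 3 + S + t)
-17838/(-7044) + R(157, -129)/16294 = -17838/(-7044) + (3 + 157 - 129)/16294 = -17838*(-1/7044) + 31*(1/16294) = 2973/1174 + 31/16294 = 12119614/4782289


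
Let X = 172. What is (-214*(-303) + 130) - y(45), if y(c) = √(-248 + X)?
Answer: 64972 - 2*I*√19 ≈ 64972.0 - 8.7178*I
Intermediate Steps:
y(c) = 2*I*√19 (y(c) = √(-248 + 172) = √(-76) = 2*I*√19)
(-214*(-303) + 130) - y(45) = (-214*(-303) + 130) - 2*I*√19 = (64842 + 130) - 2*I*√19 = 64972 - 2*I*√19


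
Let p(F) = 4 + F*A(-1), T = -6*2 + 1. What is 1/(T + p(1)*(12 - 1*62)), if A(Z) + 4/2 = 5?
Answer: -1/361 ≈ -0.0027701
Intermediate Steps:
A(Z) = 3 (A(Z) = -2 + 5 = 3)
T = -11 (T = -12 + 1 = -11)
p(F) = 4 + 3*F (p(F) = 4 + F*3 = 4 + 3*F)
1/(T + p(1)*(12 - 1*62)) = 1/(-11 + (4 + 3*1)*(12 - 1*62)) = 1/(-11 + (4 + 3)*(12 - 62)) = 1/(-11 + 7*(-50)) = 1/(-11 - 350) = 1/(-361) = -1/361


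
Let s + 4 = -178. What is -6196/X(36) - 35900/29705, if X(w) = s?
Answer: 1365526/41587 ≈ 32.835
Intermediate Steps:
s = -182 (s = -4 - 178 = -182)
X(w) = -182
-6196/X(36) - 35900/29705 = -6196/(-182) - 35900/29705 = -6196*(-1/182) - 35900*1/29705 = 3098/91 - 7180/5941 = 1365526/41587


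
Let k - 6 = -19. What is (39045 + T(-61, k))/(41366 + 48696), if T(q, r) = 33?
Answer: 19539/45031 ≈ 0.43390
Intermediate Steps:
k = -13 (k = 6 - 19 = -13)
(39045 + T(-61, k))/(41366 + 48696) = (39045 + 33)/(41366 + 48696) = 39078/90062 = 39078*(1/90062) = 19539/45031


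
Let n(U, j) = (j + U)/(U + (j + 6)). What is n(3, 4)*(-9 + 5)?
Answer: -28/13 ≈ -2.1538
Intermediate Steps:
n(U, j) = (U + j)/(6 + U + j) (n(U, j) = (U + j)/(U + (6 + j)) = (U + j)/(6 + U + j))
n(3, 4)*(-9 + 5) = ((3 + 4)/(6 + 3 + 4))*(-9 + 5) = (7/13)*(-4) = -28/13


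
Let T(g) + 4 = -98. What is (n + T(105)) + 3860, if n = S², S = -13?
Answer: 3927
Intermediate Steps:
T(g) = -102 (T(g) = -4 - 98 = -102)
n = 169 (n = (-13)² = 169)
(n + T(105)) + 3860 = (169 - 102) + 3860 = 67 + 3860 = 3927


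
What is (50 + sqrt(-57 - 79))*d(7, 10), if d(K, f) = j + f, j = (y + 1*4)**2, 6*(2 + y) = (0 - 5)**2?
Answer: 43225/18 + 1729*I*sqrt(34)/18 ≈ 2401.4 + 560.1*I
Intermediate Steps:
y = 13/6 (y = -2 + (0 - 5)**2/6 = -2 + (1/6)*(-5)**2 = -2 + (1/6)*25 = -2 + 25/6 = 13/6 ≈ 2.1667)
j = 1369/36 (j = (13/6 + 1*4)**2 = (13/6 + 4)**2 = (37/6)**2 = 1369/36 ≈ 38.028)
d(K, f) = 1369/36 + f
(50 + sqrt(-57 - 79))*d(7, 10) = (50 + sqrt(-57 - 79))*(1369/36 + 10) = (50 + sqrt(-136))*(1729/36) = (50 + 2*I*sqrt(34))*(1729/36) = 43225/18 + 1729*I*sqrt(34)/18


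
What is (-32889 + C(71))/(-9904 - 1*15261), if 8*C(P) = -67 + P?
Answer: 65777/50330 ≈ 1.3069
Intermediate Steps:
C(P) = -67/8 + P/8 (C(P) = (-67 + P)/8 = -67/8 + P/8)
(-32889 + C(71))/(-9904 - 1*15261) = (-32889 + (-67/8 + (⅛)*71))/(-9904 - 1*15261) = (-32889 + (-67/8 + 71/8))/(-9904 - 15261) = (-32889 + ½)/(-25165) = -65777/2*(-1/25165) = 65777/50330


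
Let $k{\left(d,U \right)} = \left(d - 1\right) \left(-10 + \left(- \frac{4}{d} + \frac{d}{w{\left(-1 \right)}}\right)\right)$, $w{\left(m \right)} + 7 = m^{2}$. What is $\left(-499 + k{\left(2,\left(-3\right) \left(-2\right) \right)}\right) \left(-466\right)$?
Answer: $\frac{714844}{3} \approx 2.3828 \cdot 10^{5}$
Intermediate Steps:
$w{\left(m \right)} = -7 + m^{2}$
$k{\left(d,U \right)} = \left(-1 + d\right) \left(-10 - \frac{4}{d} - \frac{d}{6}\right)$ ($k{\left(d,U \right)} = \left(d - 1\right) \left(-10 + \left(- \frac{4}{d} + \frac{d}{-7 + \left(-1\right)^{2}}\right)\right) = \left(-1 + d\right) \left(-10 + \left(- \frac{4}{d} + \frac{d}{-7 + 1}\right)\right) = \left(-1 + d\right) \left(-10 + \left(- \frac{4}{d} + \frac{d}{-6}\right)\right) = \left(-1 + d\right) \left(-10 + \left(- \frac{4}{d} + d \left(- \frac{1}{6}\right)\right)\right) = \left(-1 + d\right) \left(-10 - \left(\frac{4}{d} + \frac{d}{6}\right)\right) = \left(-1 + d\right) \left(-10 - \frac{4}{d} - \frac{d}{6}\right)$)
$\left(-499 + k{\left(2,\left(-3\right) \left(-2\right) \right)}\right) \left(-466\right) = \left(-499 + \frac{24 + 2 \left(36 - 2^{2} - 118\right)}{6 \cdot 2}\right) \left(-466\right) = \left(-499 + \frac{1}{6} \cdot \frac{1}{2} \left(24 + 2 \left(36 - 4 - 118\right)\right)\right) \left(-466\right) = \left(-499 + \frac{1}{6} \cdot \frac{1}{2} \left(24 + 2 \left(-86\right)\right)\right) \left(-466\right) = \left(-499 + \frac{1}{6} \cdot \frac{1}{2} \left(24 - 172\right)\right) \left(-466\right) = \left(-499 + \frac{1}{6} \cdot \frac{1}{2} \left(-148\right)\right) \left(-466\right) = \left(-499 - \frac{37}{3}\right) \left(-466\right) = \left(- \frac{1534}{3}\right) \left(-466\right) = \frac{714844}{3}$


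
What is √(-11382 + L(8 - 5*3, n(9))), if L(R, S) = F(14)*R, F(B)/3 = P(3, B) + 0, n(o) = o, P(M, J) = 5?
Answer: I*√11487 ≈ 107.18*I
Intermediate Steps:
F(B) = 15 (F(B) = 3*(5 + 0) = 3*5 = 15)
L(R, S) = 15*R
√(-11382 + L(8 - 5*3, n(9))) = √(-11382 + 15*(8 - 5*3)) = √(-11382 + 15*(8 - 15)) = √(-11382 + 15*(-7)) = √(-11382 - 105) = √(-11487) = I*√11487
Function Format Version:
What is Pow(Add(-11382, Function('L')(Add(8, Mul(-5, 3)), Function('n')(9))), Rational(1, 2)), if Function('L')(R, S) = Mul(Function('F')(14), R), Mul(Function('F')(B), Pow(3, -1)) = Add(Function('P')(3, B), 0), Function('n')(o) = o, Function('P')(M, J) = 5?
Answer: Mul(I, Pow(11487, Rational(1, 2))) ≈ Mul(107.18, I)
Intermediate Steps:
Function('F')(B) = 15 (Function('F')(B) = Mul(3, Add(5, 0)) = Mul(3, 5) = 15)
Function('L')(R, S) = Mul(15, R)
Pow(Add(-11382, Function('L')(Add(8, Mul(-5, 3)), Function('n')(9))), Rational(1, 2)) = Pow(Add(-11382, Mul(15, Add(8, Mul(-5, 3)))), Rational(1, 2)) = Pow(Add(-11382, Mul(15, Add(8, -15))), Rational(1, 2)) = Pow(Add(-11382, Mul(15, -7)), Rational(1, 2)) = Pow(Add(-11382, -105), Rational(1, 2)) = Pow(-11487, Rational(1, 2)) = Mul(I, Pow(11487, Rational(1, 2)))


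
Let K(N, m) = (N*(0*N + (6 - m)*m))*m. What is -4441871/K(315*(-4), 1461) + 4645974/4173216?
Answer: 3731668211065187/3351950175200400 ≈ 1.1133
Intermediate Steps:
K(N, m) = N*m²*(6 - m) (K(N, m) = (N*(0 + m*(6 - m)))*m = (N*(m*(6 - m)))*m = (N*m*(6 - m))*m = N*m²*(6 - m))
-4441871/K(315*(-4), 1461) + 4645974/4173216 = -4441871*(-1/(2689496460*(6 - 1*1461))) + 4645974/4173216 = -4441871*(-1/(2689496460*(6 - 1461))) + 4645974*(1/4173216) = -4441871/((-1260*2134521*(-1455))) + 26701/23984 = -4441871/3913217349300 + 26701/23984 = -4441871*1/3913217349300 + 26701/23984 = -634553/559031049900 + 26701/23984 = 3731668211065187/3351950175200400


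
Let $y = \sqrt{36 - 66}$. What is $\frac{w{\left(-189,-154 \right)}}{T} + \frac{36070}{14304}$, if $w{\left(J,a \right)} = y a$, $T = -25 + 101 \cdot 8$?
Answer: $\frac{18035}{7152} - \frac{154 i \sqrt{30}}{783} \approx 2.5217 - 1.0773 i$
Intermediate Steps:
$y = i \sqrt{30}$ ($y = \sqrt{-30} = i \sqrt{30} \approx 5.4772 i$)
$T = 783$ ($T = -25 + 808 = 783$)
$w{\left(J,a \right)} = i a \sqrt{30}$ ($w{\left(J,a \right)} = i \sqrt{30} a = i a \sqrt{30}$)
$\frac{w{\left(-189,-154 \right)}}{T} + \frac{36070}{14304} = \frac{i \left(-154\right) \sqrt{30}}{783} + \frac{36070}{14304} = - 154 i \sqrt{30} \cdot \frac{1}{783} + 36070 \cdot \frac{1}{14304} = - \frac{154 i \sqrt{30}}{783} + \frac{18035}{7152} = \frac{18035}{7152} - \frac{154 i \sqrt{30}}{783}$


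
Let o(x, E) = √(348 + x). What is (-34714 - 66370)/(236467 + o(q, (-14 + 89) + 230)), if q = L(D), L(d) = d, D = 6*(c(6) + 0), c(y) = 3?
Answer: -23903030228/55916641723 + 101084*√366/55916641723 ≈ -0.42744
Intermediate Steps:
D = 18 (D = 6*(3 + 0) = 6*3 = 18)
q = 18
(-34714 - 66370)/(236467 + o(q, (-14 + 89) + 230)) = (-34714 - 66370)/(236467 + √(348 + 18)) = -101084/(236467 + √366)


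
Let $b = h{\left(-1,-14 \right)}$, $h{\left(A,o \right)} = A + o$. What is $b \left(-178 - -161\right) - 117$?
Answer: $138$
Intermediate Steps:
$b = -15$ ($b = -1 - 14 = -15$)
$b \left(-178 - -161\right) - 117 = - 15 \left(-178 - -161\right) - 117 = - 15 \left(-178 + 161\right) - 117 = \left(-15\right) \left(-17\right) - 117 = 255 - 117 = 138$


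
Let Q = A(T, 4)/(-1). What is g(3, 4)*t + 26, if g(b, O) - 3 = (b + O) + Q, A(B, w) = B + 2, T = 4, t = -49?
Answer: -170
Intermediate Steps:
A(B, w) = 2 + B
Q = -6 (Q = (2 + 4)/(-1) = 6*(-1) = -6)
g(b, O) = -3 + O + b (g(b, O) = 3 + ((b + O) - 6) = 3 + ((O + b) - 6) = 3 + (-6 + O + b) = -3 + O + b)
g(3, 4)*t + 26 = (-3 + 4 + 3)*(-49) + 26 = 4*(-49) + 26 = -196 + 26 = -170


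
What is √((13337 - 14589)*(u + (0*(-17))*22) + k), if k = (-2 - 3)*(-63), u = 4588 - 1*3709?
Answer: I*√1100193 ≈ 1048.9*I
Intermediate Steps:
u = 879 (u = 4588 - 3709 = 879)
k = 315 (k = -5*(-63) = 315)
√((13337 - 14589)*(u + (0*(-17))*22) + k) = √((13337 - 14589)*(879 + (0*(-17))*22) + 315) = √(-1252*(879 + 0*22) + 315) = √(-1252*(879 + 0) + 315) = √(-1252*879 + 315) = √(-1100508 + 315) = √(-1100193) = I*√1100193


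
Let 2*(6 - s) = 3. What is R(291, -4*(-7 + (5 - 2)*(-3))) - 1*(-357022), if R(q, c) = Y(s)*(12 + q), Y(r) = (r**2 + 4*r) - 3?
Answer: 1470811/4 ≈ 3.6770e+5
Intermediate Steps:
s = 9/2 (s = 6 - 1/2*3 = 6 - 3/2 = 9/2 ≈ 4.5000)
Y(r) = -3 + r**2 + 4*r
R(q, c) = 423 + 141*q/4 (R(q, c) = (-3 + (9/2)**2 + 4*(9/2))*(12 + q) = (-3 + 81/4 + 18)*(12 + q) = 141*(12 + q)/4 = 423 + 141*q/4)
R(291, -4*(-7 + (5 - 2)*(-3))) - 1*(-357022) = (423 + (141/4)*291) - 1*(-357022) = (423 + 41031/4) + 357022 = 42723/4 + 357022 = 1470811/4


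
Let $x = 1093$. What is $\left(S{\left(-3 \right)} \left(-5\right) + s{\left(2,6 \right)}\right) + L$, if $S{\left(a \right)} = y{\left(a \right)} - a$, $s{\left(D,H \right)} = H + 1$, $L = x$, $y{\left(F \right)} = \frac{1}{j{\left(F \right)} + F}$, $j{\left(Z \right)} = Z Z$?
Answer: $\frac{6505}{6} \approx 1084.2$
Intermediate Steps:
$j{\left(Z \right)} = Z^{2}$
$y{\left(F \right)} = \frac{1}{F + F^{2}}$ ($y{\left(F \right)} = \frac{1}{F^{2} + F} = \frac{1}{F + F^{2}}$)
$L = 1093$
$s{\left(D,H \right)} = 1 + H$
$S{\left(a \right)} = - a + \frac{1}{a \left(1 + a\right)}$ ($S{\left(a \right)} = \frac{1}{a \left(1 + a\right)} - a = - a + \frac{1}{a \left(1 + a\right)}$)
$\left(S{\left(-3 \right)} \left(-5\right) + s{\left(2,6 \right)}\right) + L = \left(\left(\frac{1}{-3 + \left(-3\right)^{2}} - -3\right) \left(-5\right) + \left(1 + 6\right)\right) + 1093 = \left(\left(\frac{1}{-3 + 9} + 3\right) \left(-5\right) + 7\right) + 1093 = \left(\left(\frac{1}{6} + 3\right) \left(-5\right) + 7\right) + 1093 = \left(\frac{19}{6} \left(-5\right) + 7\right) + 1093 = \left(- \frac{95}{6} + 7\right) + 1093 = - \frac{53}{6} + 1093 = \frac{6505}{6}$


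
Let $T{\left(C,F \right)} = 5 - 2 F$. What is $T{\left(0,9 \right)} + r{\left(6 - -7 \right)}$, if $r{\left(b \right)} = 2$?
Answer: $-11$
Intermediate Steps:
$T{\left(0,9 \right)} + r{\left(6 - -7 \right)} = \left(5 - 18\right) + 2 = -13 + 2 = -11$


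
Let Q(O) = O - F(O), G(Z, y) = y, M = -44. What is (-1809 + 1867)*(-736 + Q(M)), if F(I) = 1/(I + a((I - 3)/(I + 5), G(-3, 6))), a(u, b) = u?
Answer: -75503298/1669 ≈ -45239.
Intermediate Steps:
F(I) = 1/(I + (-3 + I)/(5 + I)) (F(I) = 1/(I + (I - 3)/(I + 5)) = 1/(I + (-3 + I)/(5 + I)))
Q(O) = O - (5 + O)/(-3 + O + O*(5 + O))
(-1809 + 1867)*(-736 + Q(M)) = (-1809 + 1867)*(-736 + (-44 - 1/(-44 + (-3 - 44)/(5 - 44)))) = 58*(-736 + (-44 - 1/(-44 - 47/(-39)))) = 58*(-736 + (-44 - 1/(-44 - 1/39*(-47)))) = 58*(-736 + (-44 - 1/(-44 + 47/39))) = 58*(-736 + (-44 - 1/(-1669/39))) = 58*(-736 + (-44 - 1*(-39/1669))) = 58*(-736 + (-44 + 39/1669)) = 58*(-736 - 73397/1669) = 58*(-1301781/1669) = -75503298/1669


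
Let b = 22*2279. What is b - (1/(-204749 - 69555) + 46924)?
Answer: 881613057/274304 ≈ 3214.0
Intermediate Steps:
b = 50138
b - (1/(-204749 - 69555) + 46924) = 50138 - (1/(-204749 - 69555) + 46924) = 50138 - (1/(-274304) + 46924) = 50138 - (-1/274304 + 46924) = 50138 - 1*12871440895/274304 = 50138 - 12871440895/274304 = 881613057/274304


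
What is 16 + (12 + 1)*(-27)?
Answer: -335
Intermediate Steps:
16 + (12 + 1)*(-27) = 16 + 13*(-27) = 16 - 351 = -335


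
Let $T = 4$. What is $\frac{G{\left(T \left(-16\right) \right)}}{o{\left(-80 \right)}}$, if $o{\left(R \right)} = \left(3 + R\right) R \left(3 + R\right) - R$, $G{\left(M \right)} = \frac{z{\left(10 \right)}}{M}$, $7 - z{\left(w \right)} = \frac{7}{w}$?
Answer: $\frac{21}{101171200} \approx 2.0757 \cdot 10^{-7}$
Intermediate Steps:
$z{\left(w \right)} = 7 - \frac{7}{w}$
$G{\left(M \right)} = \frac{63}{10 M}$ ($G{\left(M \right)} = \frac{7 - \frac{7}{10}}{M} = \frac{63}{10 M}$)
$o{\left(R \right)} = - R + R \left(3 + R\right)^{2}$ ($o{\left(R \right)} = R \left(3 + R\right) \left(3 + R\right) - R = R \left(3 + R\right)^{2} - R = - R + R \left(3 + R\right)^{2}$)
$\frac{G{\left(T \left(-16\right) \right)}}{o{\left(-80 \right)}} = \frac{\frac{63}{10} \frac{1}{4 \left(-16\right)}}{\left(-80\right) \left(-1 + \left(3 - 80\right)^{2}\right)} = \frac{\frac{63}{10} \frac{1}{-64}}{\left(-80\right) \left(-1 + \left(-77\right)^{2}\right)} = \frac{\frac{63}{10} \left(- \frac{1}{64}\right)}{\left(-80\right) \left(-1 + 5929\right)} = - \frac{63}{640 \left(\left(-80\right) 5928\right)} = - \frac{63}{640 \left(-474240\right)} = \left(- \frac{63}{640}\right) \left(- \frac{1}{474240}\right) = \frac{21}{101171200}$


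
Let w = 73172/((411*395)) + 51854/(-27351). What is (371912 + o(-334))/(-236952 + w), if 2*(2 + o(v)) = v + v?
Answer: -274984700824620/175357321852783 ≈ -1.5681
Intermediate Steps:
o(v) = -2 + v (o(v) = -2 + (v + v)/2 = -2 + (2*v)/2 = -2 + v)
w = -2138970086/1480099365 (w = 73172/162345 + 51854*(-1/27351) = 73172*(1/162345) - 51854/27351 = 73172/162345 - 51854/27351 = -2138970086/1480099365 ≈ -1.4452)
(371912 + o(-334))/(-236952 + w) = (371912 + (-2 - 334))/(-236952 - 2138970086/1480099365) = (371912 - 336)/(-350714643705566/1480099365) = 371576*(-1480099365/350714643705566) = -274984700824620/175357321852783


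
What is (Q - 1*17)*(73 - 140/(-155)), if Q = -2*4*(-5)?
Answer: 52693/31 ≈ 1699.8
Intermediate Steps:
Q = 40 (Q = -8*(-5) = 40)
(Q - 1*17)*(73 - 140/(-155)) = (40 - 1*17)*(73 - 140/(-155)) = (40 - 17)*(73 - 140*(-1/155)) = 23*(73 + 28/31) = 23*(2291/31) = 52693/31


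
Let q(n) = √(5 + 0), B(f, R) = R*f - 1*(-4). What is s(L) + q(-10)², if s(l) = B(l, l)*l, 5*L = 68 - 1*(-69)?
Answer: 2585678/125 ≈ 20685.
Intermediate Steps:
B(f, R) = 4 + R*f (B(f, R) = R*f + 4 = 4 + R*f)
q(n) = √5
L = 137/5 (L = (68 - 1*(-69))/5 = (68 + 69)/5 = (⅕)*137 = 137/5 ≈ 27.400)
s(l) = l*(4 + l²) (s(l) = (4 + l*l)*l = (4 + l²)*l = l*(4 + l²))
s(L) + q(-10)² = 137*(4 + (137/5)²)/5 + (√5)² = 137*(4 + 18769/25)/5 + 5 = (137/5)*(18869/25) + 5 = 2585053/125 + 5 = 2585678/125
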